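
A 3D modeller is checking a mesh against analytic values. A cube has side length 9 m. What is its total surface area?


Shape: cube
Side s = 9 m
A cube has 6 square faces.
Formula: SA = 6 * s^2
s^2 = 81
SA = 6 * 81
SA = 486
486 m^2


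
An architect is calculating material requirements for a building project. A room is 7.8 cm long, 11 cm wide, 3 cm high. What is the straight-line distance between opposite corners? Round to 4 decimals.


Shape: rectangular box (space diagonal)
l = 7.8 cm, w = 11 cm, h = 3 cm
Visualize: the diagonal of the base, then a right triangle with that diagonal and the height.
Formula: d = sqrt(l^2 + w^2 + h^2)
l^2 + w^2 + h^2 = 60.84 + 121 + 9 = 190.84
d = sqrt(190.84)
d = 13.8145
13.8145 cm


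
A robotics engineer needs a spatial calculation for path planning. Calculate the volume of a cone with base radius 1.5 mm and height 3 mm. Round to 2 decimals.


Shape: cone
Radius r = 1.5 mm, Height h = 3 mm
Formula: V = (1/3) * pi * r^2 * h
r^2 = 2.25
pi * r^2 * h = pi * 2.25 * 3 = 6.75 * pi
V = 6.75 * pi / 3
V = 7.07
7.07 mm^3


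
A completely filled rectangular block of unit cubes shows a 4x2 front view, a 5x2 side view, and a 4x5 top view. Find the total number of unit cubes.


Orthographic views of a solid rectangular block:
Front view 4 x 2 -> length = 4, height = 2
Side view 5 x 2 -> width = 5, height = 2 (consistent)
Top view 4 x 5 -> confirms length = 4, width = 5
The block is 4 x 5 x 2.
Total unit cubes = 4 * 5 * 2 = 40
40 unit cubes


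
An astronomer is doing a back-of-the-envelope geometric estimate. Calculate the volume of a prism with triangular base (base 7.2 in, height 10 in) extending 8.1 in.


Shape: triangular prism
Triangle base = 7.2 in, triangle height = 10 in, prism length L = 8.1 in
Formula: V = (1/2 * b * h_tri) * L
Cross-section area = 0.5 * 7.2 * 10 = 36
V = 36 * 8.1
V = 291.6
291.6 in^3


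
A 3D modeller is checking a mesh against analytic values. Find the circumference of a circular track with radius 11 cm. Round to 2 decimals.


Shape: circle
Radius r = 11 cm
Formula: C = 2 * pi * r
C = 2 * pi * 11
C = 22 * pi
C = 69.12
69.12 cm


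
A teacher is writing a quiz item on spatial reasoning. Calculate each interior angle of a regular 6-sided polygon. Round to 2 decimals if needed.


Shape: regular hexagon (6 sides)
Formula: interior angle = (n - 2) * 180 / n
(n - 2) = 4
(n - 2) * 180 = 720
angle = 720 / 6
angle = 120
120 degrees


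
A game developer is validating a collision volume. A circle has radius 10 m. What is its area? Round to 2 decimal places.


Shape: circle
Radius r = 10 m
Formula: A = pi * r^2
r^2 = 10^2 = 100
A = pi * 100
A = 314.16
314.16 m^2


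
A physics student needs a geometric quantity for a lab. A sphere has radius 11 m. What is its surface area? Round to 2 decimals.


Shape: sphere
Radius r = 11 m
Formula: SA = 4 * pi * r^2
r^2 = 121
SA = 4 * pi * 121
SA = 484 * pi
SA = 1520.53
1520.53 m^2


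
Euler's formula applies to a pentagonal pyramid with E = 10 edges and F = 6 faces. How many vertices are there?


Polyhedron: pentagonal pyramid
Euler's formula for convex polyhedra: V - E + F = 2
Given: E = 10 edges and F = 6 faces
Solve for V:
V = 2 + E - F = 2 + 10 - 6 = 6
6 vertices


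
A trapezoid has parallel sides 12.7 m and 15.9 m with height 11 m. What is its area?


Shape: trapezoid
Parallel sides a = 12.7 m, b = 15.9 m; Height h = 11 m
Formula: A = (a + b) * h / 2
a + b = 12.7 + 15.9 = 28.6
A = 28.6 * 11 / 2
A = 314.6 / 2
A = 157.3
157.3 m^2


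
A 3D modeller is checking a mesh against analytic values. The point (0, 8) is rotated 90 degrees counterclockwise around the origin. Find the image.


Transformation: rotation about the origin
Original point: (0, 8)
Rule for 90 deg counterclockwise: (x, y) -> (-y, x)
Apply: (0, 8) -> (-8, 0)
(-8, 0)


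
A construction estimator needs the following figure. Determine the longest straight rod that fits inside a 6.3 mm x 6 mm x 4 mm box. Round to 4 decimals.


Shape: rectangular box (space diagonal)
l = 6.3 mm, w = 6 mm, h = 4 mm
Visualize: the diagonal of the base, then a right triangle with that diagonal and the height.
Formula: d = sqrt(l^2 + w^2 + h^2)
l^2 + w^2 + h^2 = 39.69 + 36 + 16 = 91.69
d = sqrt(91.69)
d = 9.5755
9.5755 mm


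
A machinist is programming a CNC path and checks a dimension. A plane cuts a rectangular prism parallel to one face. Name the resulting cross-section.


Solid: rectangular prism
Cutting plane: parallel to one face
Visualize the intersection of the plane with the solid's surface.
The boundary of the cut region is a rectangle.
rectangle


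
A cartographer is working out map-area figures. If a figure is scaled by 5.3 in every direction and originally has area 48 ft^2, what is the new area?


Linear scale factor k = 5.3
Original area = 48 ft^2
Rule: under a linear scaling by k, areas scale by k^2.
k^2 = 5.3^2 = 28.09
New area = 48 * 28.09
New area = 1348.32
1348.32 ft^2


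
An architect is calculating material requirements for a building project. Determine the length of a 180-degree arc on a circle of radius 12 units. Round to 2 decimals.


Shape: circular arc
Radius r = 12 units, Angle = 180 degrees
Formula: L = (angle/360) * 2 * pi * r
2 * pi * r = 24 * pi
L = (180/360) * 24 * pi
L = 12 * pi
L = 37.7
37.7 units


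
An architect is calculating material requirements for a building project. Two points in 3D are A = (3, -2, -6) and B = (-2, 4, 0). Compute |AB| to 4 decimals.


3D distance between two points
P1 = (3, -2, -6), P2 = (-2, 4, 0)
Formula: d = sqrt((x2-x1)^2 + (y2-y1)^2 + (z2-z1)^2)
dx = -2 - 3 = -5
dy = 4 - -2 = 6
dz = 0 - -6 = 6
dx^2 + dy^2 + dz^2 = 25 + 36 + 36 = 97
d = sqrt(97)
d = 9.8489
9.8489 units


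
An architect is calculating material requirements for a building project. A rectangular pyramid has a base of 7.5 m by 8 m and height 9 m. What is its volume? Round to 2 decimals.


Shape: rectangular pyramid
Base: 7.5 m x 8 m, Height h = 9 m
Formula: V = (1/3) * base_area * h
base_area = 7.5 * 8 = 60
base_area * h = 60 * 9 = 540
V = 540 / 3
V = 180
180 m^3


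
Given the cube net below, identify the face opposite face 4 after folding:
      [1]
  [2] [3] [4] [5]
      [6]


Net: cross layout. Take square 3 as the base (bottom).
Fold the four squares in the horizontal row up around 3: 2 -> left, 4 -> right, 5 wraps to the top.
Fold 1 and 6 up from 3: 1 -> back, 6 -> front.
Opposite pairs are therefore: (1, 6), (2, 4), (3, 5).
Face 4 is opposite face 2.
face 2


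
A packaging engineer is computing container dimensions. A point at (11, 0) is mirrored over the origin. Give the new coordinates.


Transformation: reflection
Original point: (11, 0)
Rule for reflection through the origin: (x, y) -> (-x, -y)
Apply: (11, 0) -> (-11, 0)
(-11, 0)


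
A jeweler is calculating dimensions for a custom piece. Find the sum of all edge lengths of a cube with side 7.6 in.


Shape: cube
Side s = 7.6 in
A cube has 12 edges, all equal.
Formula: total edge length = 12 * s
Total = 12 * 7.6
Total = 91.2
91.2 in


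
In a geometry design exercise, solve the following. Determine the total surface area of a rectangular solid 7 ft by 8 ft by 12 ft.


Shape: rectangular prism
l = 7 ft, w = 8 ft, h = 12 ft
Formula: SA = 2(lw + lh + wh)
lw = 56, lh = 84, wh = 96
lw + lh + wh = 236
SA = 2 * 236
SA = 472
472 ft^2


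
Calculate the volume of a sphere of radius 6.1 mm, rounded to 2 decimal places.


Shape: sphere
Radius r = 6.1 mm
Formula: V = (4/3) * pi * r^3
r^3 = 226.981
(4/3) * 226.981 = 302.641333
V = 302.641333 * pi
V = 950.78
950.78 mm^3


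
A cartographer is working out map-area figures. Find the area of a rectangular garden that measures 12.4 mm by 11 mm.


Shape: rectangle
Length l = 12.4 mm, Width w = 11 mm
Formula: A = l * w
A = 12.4 * 11
A = 136.4
136.4 mm^2


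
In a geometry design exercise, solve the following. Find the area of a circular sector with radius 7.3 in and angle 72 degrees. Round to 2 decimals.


Shape: circular sector
Radius r = 7.3 in, Angle = 72 degrees
Formula: A = (angle/360) * pi * r^2
r^2 = 53.29
Fraction of circle = 72/360
A = (72/360) * pi * 53.29
A = 10.658 * pi
A = 33.48
33.48 in^2


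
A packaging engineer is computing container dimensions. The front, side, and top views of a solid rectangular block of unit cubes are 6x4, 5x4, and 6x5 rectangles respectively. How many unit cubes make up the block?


Orthographic views of a solid rectangular block:
Front view 6 x 4 -> length = 6, height = 4
Side view 5 x 4 -> width = 5, height = 4 (consistent)
Top view 6 x 5 -> confirms length = 6, width = 5
The block is 6 x 5 x 4.
Total unit cubes = 6 * 5 * 4 = 120
120 unit cubes


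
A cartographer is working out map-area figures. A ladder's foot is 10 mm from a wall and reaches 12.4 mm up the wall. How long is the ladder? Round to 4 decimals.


Shape: right triangle
Legs a = 10 mm, b = 12.4 mm
Formula: c = sqrt(a^2 + b^2)
a^2 = 100, b^2 = 153.76
a^2 + b^2 = 253.76
c = sqrt(253.76)
c = 15.9298
15.9298 mm


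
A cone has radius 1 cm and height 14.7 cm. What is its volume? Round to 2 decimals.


Shape: cone
Radius r = 1 cm, Height h = 14.7 cm
Formula: V = (1/3) * pi * r^2 * h
r^2 = 1
pi * r^2 * h = pi * 1 * 14.7 = 14.7 * pi
V = 14.7 * pi / 3
V = 15.39
15.39 cm^3


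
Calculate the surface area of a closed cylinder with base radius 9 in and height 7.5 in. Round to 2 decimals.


Shape: closed cylinder
Radius r = 9 in, Height h = 7.5 in
Formula: SA = 2*pi*r^2 + 2*pi*r*h = 2*pi*r*(r + h)
r + h = 16.5
2 * r * (r + h) = 2 * 9 * 16.5 = 297
SA = 297 * pi
SA = 933.05
933.05 in^2


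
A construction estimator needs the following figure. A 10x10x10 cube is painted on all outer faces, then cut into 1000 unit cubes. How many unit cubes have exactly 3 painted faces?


Large cube: 10 x 10 x 10, cut into unit cubes.
Cubes with 3 painted faces are at the corners. A cube always has 8 corners.
Count = 8
8 unit cubes


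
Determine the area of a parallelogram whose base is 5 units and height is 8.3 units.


Shape: parallelogram
Base b = 5 units, Height h = 8.3 units
Formula: A = b * h
A = 5 * 8.3
A = 41.5
41.5 units^2


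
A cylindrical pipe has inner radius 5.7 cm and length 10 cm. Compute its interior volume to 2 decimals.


Shape: cylinder
Radius r = 5.7 cm, Height h = 10 cm
Formula: V = pi * r^2 * h
r^2 = 32.49
V = pi * 32.49 * 10
V = 324.9 * pi
V = 1020.7
1020.7 cm^3


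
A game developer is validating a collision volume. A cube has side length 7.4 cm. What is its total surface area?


Shape: cube
Side s = 7.4 cm
A cube has 6 square faces.
Formula: SA = 6 * s^2
s^2 = 54.76
SA = 6 * 54.76
SA = 328.56
328.56 cm^2


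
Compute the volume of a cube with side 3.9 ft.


Shape: cube
Side s = 3.9 ft
Formula: V = s^3
V = 3.9 * 3.9 * 3.9
V = 15.21 * 3.9
V = 59.319
59.319 ft^3


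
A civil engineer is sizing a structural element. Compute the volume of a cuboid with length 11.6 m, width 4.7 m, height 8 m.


Shape: rectangular prism
l = 11.6 m, w = 4.7 m, h = 8 m
Formula: V = l * w * h
V = 11.6 * 4.7 * 8
V = 54.52 * 8
V = 436.16
436.16 m^3


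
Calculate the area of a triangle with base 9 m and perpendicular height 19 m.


Shape: triangle
Base b = 9 m, Height h = 19 m
Formula: A = (1/2) * b * h
A = 0.5 * 9 * 19
A = 0.5 * 171
A = 85.5
85.5 m^2


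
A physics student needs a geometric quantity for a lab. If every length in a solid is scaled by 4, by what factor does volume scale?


Linear scale factor k = 4
Rule: under a linear scaling by k, volumes scale by k^3.
k^3 = 4 * 4 * 4
k^3 = 16 * 4
k^3 = 64
Volume scales by a factor of 64.
64 (dimensionless)


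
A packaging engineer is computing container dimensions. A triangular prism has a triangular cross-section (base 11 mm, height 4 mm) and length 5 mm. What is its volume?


Shape: triangular prism
Triangle base = 11 mm, triangle height = 4 mm, prism length L = 5 mm
Formula: V = (1/2 * b * h_tri) * L
Cross-section area = 0.5 * 11 * 4 = 22
V = 22 * 5
V = 110
110 mm^3


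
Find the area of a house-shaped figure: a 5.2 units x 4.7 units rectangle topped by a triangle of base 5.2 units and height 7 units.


Composite shape: rectangle + triangle
Rectangle area = 5.2 * 4.7 = 24.44
Triangle area = 0.5 * 5.2 * 7 = 18.2
Total = 24.44 + 18.2
Total = 42.64
42.64 units^2


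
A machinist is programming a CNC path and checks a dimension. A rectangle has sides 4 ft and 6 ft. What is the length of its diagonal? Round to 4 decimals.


Shape: rectangle (diagonal via Pythagoras)
Sides: 4 ft and 6 ft
Formula: d = sqrt(l^2 + w^2)
l^2 = 16, w^2 = 36
l^2 + w^2 = 52
d = sqrt(52)
d = 7.2111
7.2111 ft


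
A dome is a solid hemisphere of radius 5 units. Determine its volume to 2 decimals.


Shape: hemisphere (half of a sphere)
Radius r = 5 units
Formula: V = (1/2) * (4/3) * pi * r^3 = (2/3) * pi * r^3
r^3 = 125
(2/3) * 125 = 83.333333
V = 83.333333 * pi
V = 261.8
261.8 units^3


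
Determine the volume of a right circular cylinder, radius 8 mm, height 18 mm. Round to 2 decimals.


Shape: cylinder
Radius r = 8 mm, Height h = 18 mm
Formula: V = pi * r^2 * h
r^2 = 64
V = pi * 64 * 18
V = 1152 * pi
V = 3619.11
3619.11 mm^3


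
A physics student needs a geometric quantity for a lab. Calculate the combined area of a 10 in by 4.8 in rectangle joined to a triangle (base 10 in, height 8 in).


Composite shape: rectangle + triangle
Rectangle area = 10 * 4.8 = 48
Triangle area = 0.5 * 10 * 8 = 40
Total = 48 + 40
Total = 88
88 in^2


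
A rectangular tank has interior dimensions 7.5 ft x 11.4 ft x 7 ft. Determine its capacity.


Shape: rectangular prism
l = 7.5 ft, w = 11.4 ft, h = 7 ft
Formula: V = l * w * h
V = 7.5 * 11.4 * 7
V = 85.5 * 7
V = 598.5
598.5 ft^3


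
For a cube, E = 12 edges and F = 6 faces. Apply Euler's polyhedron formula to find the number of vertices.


Polyhedron: cube
Euler's formula for convex polyhedra: V - E + F = 2
Given: E = 12 edges and F = 6 faces
Solve for V:
V = 2 + E - F = 2 + 12 - 6 = 8
8 vertices


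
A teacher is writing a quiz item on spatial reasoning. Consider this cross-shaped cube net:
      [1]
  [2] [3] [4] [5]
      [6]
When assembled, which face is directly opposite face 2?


Net: cross layout. Take square 3 as the base (bottom).
Fold the four squares in the horizontal row up around 3: 2 -> left, 4 -> right, 5 wraps to the top.
Fold 1 and 6 up from 3: 1 -> back, 6 -> front.
Opposite pairs are therefore: (1, 6), (2, 4), (3, 5).
Face 2 is opposite face 4.
face 4


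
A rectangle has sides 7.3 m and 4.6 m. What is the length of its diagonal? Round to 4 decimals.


Shape: rectangle (diagonal via Pythagoras)
Sides: 7.3 m and 4.6 m
Formula: d = sqrt(l^2 + w^2)
l^2 = 53.29, w^2 = 21.16
l^2 + w^2 = 74.45
d = sqrt(74.45)
d = 8.6284
8.6284 m


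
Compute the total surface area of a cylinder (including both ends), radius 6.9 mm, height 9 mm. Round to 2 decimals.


Shape: closed cylinder
Radius r = 6.9 mm, Height h = 9 mm
Formula: SA = 2*pi*r^2 + 2*pi*r*h = 2*pi*r*(r + h)
r + h = 15.9
2 * r * (r + h) = 2 * 6.9 * 15.9 = 219.42
SA = 219.42 * pi
SA = 689.33
689.33 mm^2


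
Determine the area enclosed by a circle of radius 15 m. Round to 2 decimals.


Shape: circle
Radius r = 15 m
Formula: A = pi * r^2
r^2 = 15^2 = 225
A = pi * 225
A = 706.86
706.86 m^2


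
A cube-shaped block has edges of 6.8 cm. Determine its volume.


Shape: cube
Side s = 6.8 cm
Formula: V = s^3
V = 6.8 * 6.8 * 6.8
V = 46.24 * 6.8
V = 314.432
314.432 cm^3


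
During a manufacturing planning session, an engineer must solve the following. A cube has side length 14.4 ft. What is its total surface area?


Shape: cube
Side s = 14.4 ft
A cube has 6 square faces.
Formula: SA = 6 * s^2
s^2 = 207.36
SA = 6 * 207.36
SA = 1244.16
1244.16 ft^2


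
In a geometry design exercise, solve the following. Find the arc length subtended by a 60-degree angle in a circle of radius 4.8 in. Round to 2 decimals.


Shape: circular arc
Radius r = 4.8 in, Angle = 60 degrees
Formula: L = (angle/360) * 2 * pi * r
2 * pi * r = 9.6 * pi
L = (60/360) * 9.6 * pi
L = 1.6 * pi
L = 5.03
5.03 in


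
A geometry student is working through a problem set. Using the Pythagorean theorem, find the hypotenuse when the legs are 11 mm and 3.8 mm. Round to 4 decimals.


Shape: right triangle
Legs a = 11 mm, b = 3.8 mm
Formula: c = sqrt(a^2 + b^2)
a^2 = 121, b^2 = 14.44
a^2 + b^2 = 135.44
c = sqrt(135.44)
c = 11.6379
11.6379 mm


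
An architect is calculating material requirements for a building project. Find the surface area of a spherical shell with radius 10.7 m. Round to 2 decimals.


Shape: sphere
Radius r = 10.7 m
Formula: SA = 4 * pi * r^2
r^2 = 114.49
SA = 4 * pi * 114.49
SA = 457.96 * pi
SA = 1438.72
1438.72 m^2


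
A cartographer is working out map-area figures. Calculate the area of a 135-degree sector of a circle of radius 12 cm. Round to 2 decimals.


Shape: circular sector
Radius r = 12 cm, Angle = 135 degrees
Formula: A = (angle/360) * pi * r^2
r^2 = 144
Fraction of circle = 135/360
A = (135/360) * pi * 144
A = 54 * pi
A = 169.65
169.65 cm^2


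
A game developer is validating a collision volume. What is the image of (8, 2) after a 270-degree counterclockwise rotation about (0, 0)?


Transformation: rotation about the origin
Original point: (8, 2)
Rule for 270 deg counterclockwise: (x, y) -> (y, -x)
Apply: (8, 2) -> (2, -8)
(2, -8)


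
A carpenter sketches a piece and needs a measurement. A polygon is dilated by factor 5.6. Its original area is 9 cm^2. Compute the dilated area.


Linear scale factor k = 5.6
Original area = 9 cm^2
Rule: under a linear scaling by k, areas scale by k^2.
k^2 = 5.6^2 = 31.36
New area = 9 * 31.36
New area = 282.24
282.24 cm^2


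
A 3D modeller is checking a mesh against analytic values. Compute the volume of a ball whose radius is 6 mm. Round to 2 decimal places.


Shape: sphere
Radius r = 6 mm
Formula: V = (4/3) * pi * r^3
r^3 = 216
(4/3) * 216 = 288
V = 288 * pi
V = 904.78
904.78 mm^3


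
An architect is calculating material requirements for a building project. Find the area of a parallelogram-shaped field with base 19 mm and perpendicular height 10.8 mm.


Shape: parallelogram
Base b = 19 mm, Height h = 10.8 mm
Formula: A = b * h
A = 19 * 10.8
A = 205.2
205.2 mm^2


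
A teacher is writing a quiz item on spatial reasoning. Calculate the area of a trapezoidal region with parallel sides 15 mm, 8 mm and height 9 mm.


Shape: trapezoid
Parallel sides a = 15 mm, b = 8 mm; Height h = 9 mm
Formula: A = (a + b) * h / 2
a + b = 15 + 8 = 23
A = 23 * 9 / 2
A = 207 / 2
A = 103.5
103.5 mm^2


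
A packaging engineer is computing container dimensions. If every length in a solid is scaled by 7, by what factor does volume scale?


Linear scale factor k = 7
Rule: under a linear scaling by k, volumes scale by k^3.
k^3 = 7 * 7 * 7
k^3 = 49 * 7
k^3 = 343
Volume scales by a factor of 343.
343 (dimensionless)


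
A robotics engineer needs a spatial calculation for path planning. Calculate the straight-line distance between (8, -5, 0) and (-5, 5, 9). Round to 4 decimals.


3D distance between two points
P1 = (8, -5, 0), P2 = (-5, 5, 9)
Formula: d = sqrt((x2-x1)^2 + (y2-y1)^2 + (z2-z1)^2)
dx = -5 - 8 = -13
dy = 5 - -5 = 10
dz = 9 - 0 = 9
dx^2 + dy^2 + dz^2 = 169 + 100 + 81 = 350
d = sqrt(350)
d = 18.7083
18.7083 units


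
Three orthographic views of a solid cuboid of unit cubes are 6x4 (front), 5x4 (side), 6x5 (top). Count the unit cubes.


Orthographic views of a solid rectangular block:
Front view 6 x 4 -> length = 6, height = 4
Side view 5 x 4 -> width = 5, height = 4 (consistent)
Top view 6 x 5 -> confirms length = 6, width = 5
The block is 6 x 5 x 4.
Total unit cubes = 6 * 5 * 4 = 120
120 unit cubes


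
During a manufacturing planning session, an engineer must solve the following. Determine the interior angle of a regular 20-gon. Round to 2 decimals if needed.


Shape: regular icosagon (20 sides)
Formula: interior angle = (n - 2) * 180 / n
(n - 2) = 18
(n - 2) * 180 = 3240
angle = 3240 / 20
angle = 162
162 degrees


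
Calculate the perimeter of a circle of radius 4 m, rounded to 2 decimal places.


Shape: circle
Radius r = 4 m
Formula: C = 2 * pi * r
C = 2 * pi * 4
C = 8 * pi
C = 25.13
25.13 m


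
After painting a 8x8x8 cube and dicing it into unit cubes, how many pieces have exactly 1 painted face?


Large cube: 8 x 8 x 8, cut into unit cubes.
n = 8, so n - 2 = 6
Cubes with 1 painted face lie in the interior of each face.
A cube has 6 faces; each contributes (n - 2)^2 = 36 such cubes.
Count = 6 * 36 = 216
216 unit cubes


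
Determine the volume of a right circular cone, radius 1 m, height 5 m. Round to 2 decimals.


Shape: cone
Radius r = 1 m, Height h = 5 m
Formula: V = (1/3) * pi * r^2 * h
r^2 = 1
pi * r^2 * h = pi * 1 * 5 = 5 * pi
V = 5 * pi / 3
V = 5.24
5.24 m^3


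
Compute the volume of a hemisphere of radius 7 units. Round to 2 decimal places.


Shape: hemisphere (half of a sphere)
Radius r = 7 units
Formula: V = (1/2) * (4/3) * pi * r^3 = (2/3) * pi * r^3
r^3 = 343
(2/3) * 343 = 228.666667
V = 228.666667 * pi
V = 718.38
718.38 units^3


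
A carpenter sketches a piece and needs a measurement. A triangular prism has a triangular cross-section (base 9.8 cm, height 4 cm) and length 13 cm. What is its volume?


Shape: triangular prism
Triangle base = 9.8 cm, triangle height = 4 cm, prism length L = 13 cm
Formula: V = (1/2 * b * h_tri) * L
Cross-section area = 0.5 * 9.8 * 4 = 19.6
V = 19.6 * 13
V = 254.8
254.8 cm^3


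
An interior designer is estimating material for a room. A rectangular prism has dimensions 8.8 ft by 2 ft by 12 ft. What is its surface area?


Shape: rectangular prism
l = 8.8 ft, w = 2 ft, h = 12 ft
Formula: SA = 2(lw + lh + wh)
lw = 17.6, lh = 105.6, wh = 24
lw + lh + wh = 147.2
SA = 2 * 147.2
SA = 294.4
294.4 ft^2


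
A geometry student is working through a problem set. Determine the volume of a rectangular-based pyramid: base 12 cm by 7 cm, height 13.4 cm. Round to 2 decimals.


Shape: rectangular pyramid
Base: 12 cm x 7 cm, Height h = 13.4 cm
Formula: V = (1/3) * base_area * h
base_area = 12 * 7 = 84
base_area * h = 84 * 13.4 = 1125.6
V = 1125.6 / 3
V = 375.2
375.2 cm^3


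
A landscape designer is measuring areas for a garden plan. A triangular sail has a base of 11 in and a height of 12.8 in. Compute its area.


Shape: triangle
Base b = 11 in, Height h = 12.8 in
Formula: A = (1/2) * b * h
A = 0.5 * 11 * 12.8
A = 0.5 * 140.8
A = 70.4
70.4 in^2


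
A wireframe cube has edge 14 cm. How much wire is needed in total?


Shape: cube
Side s = 14 cm
A cube has 12 edges, all equal.
Formula: total edge length = 12 * s
Total = 12 * 14
Total = 168
168 cm


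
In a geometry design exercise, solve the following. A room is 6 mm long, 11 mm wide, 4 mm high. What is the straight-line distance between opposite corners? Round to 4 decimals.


Shape: rectangular box (space diagonal)
l = 6 mm, w = 11 mm, h = 4 mm
Visualize: the diagonal of the base, then a right triangle with that diagonal and the height.
Formula: d = sqrt(l^2 + w^2 + h^2)
l^2 + w^2 + h^2 = 36 + 121 + 16 = 173
d = sqrt(173)
d = 13.1529
13.1529 mm


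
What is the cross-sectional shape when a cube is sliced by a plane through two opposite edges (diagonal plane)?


Solid: cube
Cutting plane: through two opposite edges (diagonal plane)
Visualize the intersection of the plane with the solid's surface.
The boundary of the cut region is a rectangle.
rectangle


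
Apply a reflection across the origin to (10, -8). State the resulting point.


Transformation: reflection
Original point: (10, -8)
Rule for reflection through the origin: (x, y) -> (-x, -y)
Apply: (10, -8) -> (-10, 8)
(-10, 8)


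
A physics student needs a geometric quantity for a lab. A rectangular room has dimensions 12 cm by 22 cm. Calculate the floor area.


Shape: rectangle
Length l = 12 cm, Width w = 22 cm
Formula: A = l * w
A = 12 * 22
A = 264
264 cm^2


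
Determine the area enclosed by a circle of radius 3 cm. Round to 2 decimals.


Shape: circle
Radius r = 3 cm
Formula: A = pi * r^2
r^2 = 3^2 = 9
A = pi * 9
A = 28.27
28.27 cm^2


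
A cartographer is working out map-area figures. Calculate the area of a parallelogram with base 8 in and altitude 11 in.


Shape: parallelogram
Base b = 8 in, Height h = 11 in
Formula: A = b * h
A = 8 * 11
A = 88
88 in^2


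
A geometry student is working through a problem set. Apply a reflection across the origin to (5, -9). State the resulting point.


Transformation: reflection
Original point: (5, -9)
Rule for reflection through the origin: (x, y) -> (-x, -y)
Apply: (5, -9) -> (-5, 9)
(-5, 9)


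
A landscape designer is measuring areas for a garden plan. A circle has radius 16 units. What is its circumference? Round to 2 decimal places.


Shape: circle
Radius r = 16 units
Formula: C = 2 * pi * r
C = 2 * pi * 16
C = 32 * pi
C = 100.53
100.53 units


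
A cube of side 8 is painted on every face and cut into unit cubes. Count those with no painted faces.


Large cube: 8 x 8 x 8, cut into unit cubes.
n = 8, so n - 2 = 6
Unpainted cubes form the interior (n - 2)^3 block.
(n - 2)^3 = 6^3 = 216
216 unit cubes


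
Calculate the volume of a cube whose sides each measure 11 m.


Shape: cube
Side s = 11 m
Formula: V = s^3
V = 11 * 11 * 11
V = 121 * 11
V = 1331
1331 m^3


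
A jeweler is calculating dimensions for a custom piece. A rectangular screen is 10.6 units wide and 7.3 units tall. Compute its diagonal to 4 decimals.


Shape: rectangle (diagonal via Pythagoras)
Sides: 10.6 units and 7.3 units
Formula: d = sqrt(l^2 + w^2)
l^2 = 112.36, w^2 = 53.29
l^2 + w^2 = 165.65
d = sqrt(165.65)
d = 12.8705
12.8705 units


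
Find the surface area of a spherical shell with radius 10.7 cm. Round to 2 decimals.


Shape: sphere
Radius r = 10.7 cm
Formula: SA = 4 * pi * r^2
r^2 = 114.49
SA = 4 * pi * 114.49
SA = 457.96 * pi
SA = 1438.72
1438.72 cm^2


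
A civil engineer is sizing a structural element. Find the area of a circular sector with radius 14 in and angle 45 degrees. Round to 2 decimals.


Shape: circular sector
Radius r = 14 in, Angle = 45 degrees
Formula: A = (angle/360) * pi * r^2
r^2 = 196
Fraction of circle = 45/360
A = (45/360) * pi * 196
A = 24.5 * pi
A = 76.97
76.97 in^2


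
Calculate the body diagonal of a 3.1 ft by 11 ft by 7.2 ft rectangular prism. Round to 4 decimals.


Shape: rectangular box (space diagonal)
l = 3.1 ft, w = 11 ft, h = 7.2 ft
Visualize: the diagonal of the base, then a right triangle with that diagonal and the height.
Formula: d = sqrt(l^2 + w^2 + h^2)
l^2 + w^2 + h^2 = 9.61 + 121 + 51.84 = 182.45
d = sqrt(182.45)
d = 13.5074
13.5074 ft


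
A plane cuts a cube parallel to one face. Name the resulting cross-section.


Solid: cube
Cutting plane: parallel to one face
Visualize the intersection of the plane with the solid's surface.
The boundary of the cut region is a square.
square


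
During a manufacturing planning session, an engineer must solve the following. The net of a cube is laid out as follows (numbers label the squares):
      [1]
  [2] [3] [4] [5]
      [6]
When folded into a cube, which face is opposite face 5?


Net: cross layout. Take square 3 as the base (bottom).
Fold the four squares in the horizontal row up around 3: 2 -> left, 4 -> right, 5 wraps to the top.
Fold 1 and 6 up from 3: 1 -> back, 6 -> front.
Opposite pairs are therefore: (1, 6), (2, 4), (3, 5).
Face 5 is opposite face 3.
face 3


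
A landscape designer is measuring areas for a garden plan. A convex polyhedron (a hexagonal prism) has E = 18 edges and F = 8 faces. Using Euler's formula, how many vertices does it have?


Polyhedron: hexagonal prism
Euler's formula for convex polyhedra: V - E + F = 2
Given: E = 18 edges and F = 8 faces
Solve for V:
V = 2 + E - F = 2 + 18 - 8 = 12
12 vertices


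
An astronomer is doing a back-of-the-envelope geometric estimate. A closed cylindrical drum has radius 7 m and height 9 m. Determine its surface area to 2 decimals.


Shape: closed cylinder
Radius r = 7 m, Height h = 9 m
Formula: SA = 2*pi*r^2 + 2*pi*r*h = 2*pi*r*(r + h)
r + h = 16
2 * r * (r + h) = 2 * 7 * 16 = 224
SA = 224 * pi
SA = 703.72
703.72 m^2


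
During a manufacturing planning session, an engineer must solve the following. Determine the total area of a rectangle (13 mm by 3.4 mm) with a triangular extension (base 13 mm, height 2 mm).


Composite shape: rectangle + triangle
Rectangle area = 13 * 3.4 = 44.2
Triangle area = 0.5 * 13 * 2 = 13
Total = 44.2 + 13
Total = 57.2
57.2 mm^2


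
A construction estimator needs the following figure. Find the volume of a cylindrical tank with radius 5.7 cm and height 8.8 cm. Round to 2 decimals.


Shape: cylinder
Radius r = 5.7 cm, Height h = 8.8 cm
Formula: V = pi * r^2 * h
r^2 = 32.49
V = pi * 32.49 * 8.8
V = 285.912 * pi
V = 898.22
898.22 cm^3


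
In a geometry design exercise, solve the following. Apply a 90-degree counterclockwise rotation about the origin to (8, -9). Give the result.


Transformation: rotation about the origin
Original point: (8, -9)
Rule for 90 deg counterclockwise: (x, y) -> (-y, x)
Apply: (8, -9) -> (9, 8)
(9, 8)


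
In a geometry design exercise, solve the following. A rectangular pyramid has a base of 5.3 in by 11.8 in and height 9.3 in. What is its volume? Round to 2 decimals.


Shape: rectangular pyramid
Base: 5.3 in x 11.8 in, Height h = 9.3 in
Formula: V = (1/3) * base_area * h
base_area = 5.3 * 11.8 = 62.54
base_area * h = 62.54 * 9.3 = 581.622
V = 581.622 / 3
V = 193.87
193.87 in^3


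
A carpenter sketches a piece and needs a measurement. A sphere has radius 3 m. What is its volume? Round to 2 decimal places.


Shape: sphere
Radius r = 3 m
Formula: V = (4/3) * pi * r^3
r^3 = 27
(4/3) * 27 = 36
V = 36 * pi
V = 113.1
113.1 m^3


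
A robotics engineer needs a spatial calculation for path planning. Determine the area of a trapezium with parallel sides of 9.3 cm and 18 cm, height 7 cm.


Shape: trapezoid
Parallel sides a = 9.3 cm, b = 18 cm; Height h = 7 cm
Formula: A = (a + b) * h / 2
a + b = 9.3 + 18 = 27.3
A = 27.3 * 7 / 2
A = 191.1 / 2
A = 95.55
95.55 cm^2


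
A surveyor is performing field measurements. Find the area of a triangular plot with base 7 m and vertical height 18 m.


Shape: triangle
Base b = 7 m, Height h = 18 m
Formula: A = (1/2) * b * h
A = 0.5 * 7 * 18
A = 0.5 * 126
A = 63
63 m^2


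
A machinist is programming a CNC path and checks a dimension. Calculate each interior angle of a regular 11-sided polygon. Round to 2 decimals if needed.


Shape: regular hendecagon (11 sides)
Formula: interior angle = (n - 2) * 180 / n
(n - 2) = 9
(n - 2) * 180 = 1620
angle = 1620 / 11
angle = 147.27
147.27 degrees


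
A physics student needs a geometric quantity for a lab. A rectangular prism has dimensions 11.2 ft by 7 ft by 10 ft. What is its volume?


Shape: rectangular prism
l = 11.2 ft, w = 7 ft, h = 10 ft
Formula: V = l * w * h
V = 11.2 * 7 * 10
V = 78.4 * 10
V = 784
784 ft^3


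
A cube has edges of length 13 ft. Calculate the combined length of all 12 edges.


Shape: cube
Side s = 13 ft
A cube has 12 edges, all equal.
Formula: total edge length = 12 * s
Total = 12 * 13
Total = 156
156 ft


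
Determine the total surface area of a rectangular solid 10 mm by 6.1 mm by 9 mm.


Shape: rectangular prism
l = 10 mm, w = 6.1 mm, h = 9 mm
Formula: SA = 2(lw + lh + wh)
lw = 61, lh = 90, wh = 54.9
lw + lh + wh = 205.9
SA = 2 * 205.9
SA = 411.8
411.8 mm^2


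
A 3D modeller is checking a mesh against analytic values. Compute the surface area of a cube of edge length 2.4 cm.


Shape: cube
Side s = 2.4 cm
A cube has 6 square faces.
Formula: SA = 6 * s^2
s^2 = 5.76
SA = 6 * 5.76
SA = 34.56
34.56 cm^2


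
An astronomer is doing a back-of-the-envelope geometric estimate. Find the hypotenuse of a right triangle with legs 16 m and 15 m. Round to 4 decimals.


Shape: right triangle
Legs a = 16 m, b = 15 m
Formula: c = sqrt(a^2 + b^2)
a^2 = 256, b^2 = 225
a^2 + b^2 = 481
c = sqrt(481)
c = 21.9317
21.9317 m


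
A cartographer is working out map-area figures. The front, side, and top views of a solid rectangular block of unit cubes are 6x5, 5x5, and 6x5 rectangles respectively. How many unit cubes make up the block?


Orthographic views of a solid rectangular block:
Front view 6 x 5 -> length = 6, height = 5
Side view 5 x 5 -> width = 5, height = 5 (consistent)
Top view 6 x 5 -> confirms length = 6, width = 5
The block is 6 x 5 x 5.
Total unit cubes = 6 * 5 * 5 = 150
150 unit cubes


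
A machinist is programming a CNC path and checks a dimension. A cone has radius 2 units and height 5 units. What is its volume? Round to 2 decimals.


Shape: cone
Radius r = 2 units, Height h = 5 units
Formula: V = (1/3) * pi * r^2 * h
r^2 = 4
pi * r^2 * h = pi * 4 * 5 = 20 * pi
V = 20 * pi / 3
V = 20.94
20.94 units^3


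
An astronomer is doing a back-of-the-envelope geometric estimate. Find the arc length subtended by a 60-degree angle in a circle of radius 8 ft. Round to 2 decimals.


Shape: circular arc
Radius r = 8 ft, Angle = 60 degrees
Formula: L = (angle/360) * 2 * pi * r
2 * pi * r = 16 * pi
L = (60/360) * 16 * pi
L = 2.666667 * pi
L = 8.38
8.38 ft


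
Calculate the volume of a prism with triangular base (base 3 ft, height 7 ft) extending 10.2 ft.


Shape: triangular prism
Triangle base = 3 ft, triangle height = 7 ft, prism length L = 10.2 ft
Formula: V = (1/2 * b * h_tri) * L
Cross-section area = 0.5 * 3 * 7 = 10.5
V = 10.5 * 10.2
V = 107.1
107.1 ft^3


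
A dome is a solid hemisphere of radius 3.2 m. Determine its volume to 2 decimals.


Shape: hemisphere (half of a sphere)
Radius r = 3.2 m
Formula: V = (1/2) * (4/3) * pi * r^3 = (2/3) * pi * r^3
r^3 = 32.768
(2/3) * 32.768 = 21.845333
V = 21.845333 * pi
V = 68.63
68.63 m^3


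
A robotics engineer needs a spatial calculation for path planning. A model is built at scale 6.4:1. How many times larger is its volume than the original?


Linear scale factor k = 6.4
Rule: under a linear scaling by k, volumes scale by k^3.
k^3 = 6.4 * 6.4 * 6.4
k^3 = 40.96 * 6.4
k^3 = 262.144
Volume scales by a factor of 262.144.
262.144 (dimensionless)


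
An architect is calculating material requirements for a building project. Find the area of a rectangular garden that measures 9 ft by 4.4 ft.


Shape: rectangle
Length l = 9 ft, Width w = 4.4 ft
Formula: A = l * w
A = 9 * 4.4
A = 39.6
39.6 ft^2


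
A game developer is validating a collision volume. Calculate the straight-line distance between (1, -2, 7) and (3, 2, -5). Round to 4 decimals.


3D distance between two points
P1 = (1, -2, 7), P2 = (3, 2, -5)
Formula: d = sqrt((x2-x1)^2 + (y2-y1)^2 + (z2-z1)^2)
dx = 3 - 1 = 2
dy = 2 - -2 = 4
dz = -5 - 7 = -12
dx^2 + dy^2 + dz^2 = 4 + 16 + 144 = 164
d = sqrt(164)
d = 12.8062
12.8062 units


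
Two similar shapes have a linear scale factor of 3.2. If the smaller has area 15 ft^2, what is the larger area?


Linear scale factor k = 3.2
Original area = 15 ft^2
Rule: under a linear scaling by k, areas scale by k^2.
k^2 = 3.2^2 = 10.24
New area = 15 * 10.24
New area = 153.6
153.6 ft^2


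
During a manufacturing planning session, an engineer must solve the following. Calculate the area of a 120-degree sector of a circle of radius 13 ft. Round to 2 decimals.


Shape: circular sector
Radius r = 13 ft, Angle = 120 degrees
Formula: A = (angle/360) * pi * r^2
r^2 = 169
Fraction of circle = 120/360
A = (120/360) * pi * 169
A = 56.333333 * pi
A = 176.98
176.98 ft^2


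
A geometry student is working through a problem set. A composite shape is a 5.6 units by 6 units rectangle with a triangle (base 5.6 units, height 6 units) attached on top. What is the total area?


Composite shape: rectangle + triangle
Rectangle area = 5.6 * 6 = 33.6
Triangle area = 0.5 * 5.6 * 6 = 16.8
Total = 33.6 + 16.8
Total = 50.4
50.4 units^2


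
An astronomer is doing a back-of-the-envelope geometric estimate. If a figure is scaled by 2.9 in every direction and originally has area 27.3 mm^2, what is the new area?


Linear scale factor k = 2.9
Original area = 27.3 mm^2
Rule: under a linear scaling by k, areas scale by k^2.
k^2 = 2.9^2 = 8.41
New area = 27.3 * 8.41
New area = 229.593
229.593 mm^2


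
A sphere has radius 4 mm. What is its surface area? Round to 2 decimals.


Shape: sphere
Radius r = 4 mm
Formula: SA = 4 * pi * r^2
r^2 = 16
SA = 4 * pi * 16
SA = 64 * pi
SA = 201.06
201.06 mm^2


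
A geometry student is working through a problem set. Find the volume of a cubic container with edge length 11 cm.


Shape: cube
Side s = 11 cm
Formula: V = s^3
V = 11 * 11 * 11
V = 121 * 11
V = 1331
1331 cm^3


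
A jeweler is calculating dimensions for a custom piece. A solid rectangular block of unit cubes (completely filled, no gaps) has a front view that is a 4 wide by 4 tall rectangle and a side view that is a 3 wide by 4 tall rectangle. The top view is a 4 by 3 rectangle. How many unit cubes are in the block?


Orthographic views of a solid rectangular block:
Front view 4 x 4 -> length = 4, height = 4
Side view 3 x 4 -> width = 3, height = 4 (consistent)
Top view 4 x 3 -> confirms length = 4, width = 3
The block is 4 x 3 x 4.
Total unit cubes = 4 * 3 * 4 = 48
48 unit cubes


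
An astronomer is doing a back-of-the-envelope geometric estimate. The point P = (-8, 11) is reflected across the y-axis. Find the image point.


Transformation: reflection
Original point: (-8, 11)
Rule for reflection over the y-axis: (x, y) -> (-x, y)
Apply: (-8, 11) -> (8, 11)
(8, 11)


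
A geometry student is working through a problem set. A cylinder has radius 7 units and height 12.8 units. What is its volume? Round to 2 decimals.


Shape: cylinder
Radius r = 7 units, Height h = 12.8 units
Formula: V = pi * r^2 * h
r^2 = 49
V = pi * 49 * 12.8
V = 627.2 * pi
V = 1970.41
1970.41 units^3


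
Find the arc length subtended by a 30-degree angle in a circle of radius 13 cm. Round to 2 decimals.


Shape: circular arc
Radius r = 13 cm, Angle = 30 degrees
Formula: L = (angle/360) * 2 * pi * r
2 * pi * r = 26 * pi
L = (30/360) * 26 * pi
L = 2.166667 * pi
L = 6.81
6.81 cm


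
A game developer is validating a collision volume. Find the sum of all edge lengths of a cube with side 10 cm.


Shape: cube
Side s = 10 cm
A cube has 12 edges, all equal.
Formula: total edge length = 12 * s
Total = 12 * 10
Total = 120
120 cm


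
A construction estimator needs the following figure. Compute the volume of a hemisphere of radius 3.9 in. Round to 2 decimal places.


Shape: hemisphere (half of a sphere)
Radius r = 3.9 in
Formula: V = (1/2) * (4/3) * pi * r^3 = (2/3) * pi * r^3
r^3 = 59.319
(2/3) * 59.319 = 39.546
V = 39.546 * pi
V = 124.24
124.24 in^3


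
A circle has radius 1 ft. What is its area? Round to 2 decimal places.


Shape: circle
Radius r = 1 ft
Formula: A = pi * r^2
r^2 = 1^2 = 1
A = pi * 1
A = 3.14
3.14 ft^2


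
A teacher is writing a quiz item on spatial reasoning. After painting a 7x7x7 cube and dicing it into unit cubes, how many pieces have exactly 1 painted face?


Large cube: 7 x 7 x 7, cut into unit cubes.
n = 7, so n - 2 = 5
Cubes with 1 painted face lie in the interior of each face.
A cube has 6 faces; each contributes (n - 2)^2 = 25 such cubes.
Count = 6 * 25 = 150
150 unit cubes


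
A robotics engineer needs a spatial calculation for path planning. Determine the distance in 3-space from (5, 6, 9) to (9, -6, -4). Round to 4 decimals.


3D distance between two points
P1 = (5, 6, 9), P2 = (9, -6, -4)
Formula: d = sqrt((x2-x1)^2 + (y2-y1)^2 + (z2-z1)^2)
dx = 9 - 5 = 4
dy = -6 - 6 = -12
dz = -4 - 9 = -13
dx^2 + dy^2 + dz^2 = 16 + 144 + 169 = 329
d = sqrt(329)
d = 18.1384
18.1384 units


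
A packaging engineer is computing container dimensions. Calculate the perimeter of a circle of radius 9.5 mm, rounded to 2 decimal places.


Shape: circle
Radius r = 9.5 mm
Formula: C = 2 * pi * r
C = 2 * pi * 9.5
C = 19 * pi
C = 59.69
59.69 mm
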